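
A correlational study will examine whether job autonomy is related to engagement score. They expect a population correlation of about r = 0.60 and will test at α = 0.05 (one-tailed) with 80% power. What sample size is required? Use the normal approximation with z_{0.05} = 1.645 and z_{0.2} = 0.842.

n = 16

Fisher's z: C = ½·ln((1+r)/(1−r)) = ½·ln(4.0000) = 0.6931.
n = ((z_{α} + z_β)/C)² + 3.
(1.645 + 0.842) / 0.6931 = 2.487 / 0.6931 = 3.588.
n = 3.588² + 3 = 12.88 + 3 = 15.9.
Round up.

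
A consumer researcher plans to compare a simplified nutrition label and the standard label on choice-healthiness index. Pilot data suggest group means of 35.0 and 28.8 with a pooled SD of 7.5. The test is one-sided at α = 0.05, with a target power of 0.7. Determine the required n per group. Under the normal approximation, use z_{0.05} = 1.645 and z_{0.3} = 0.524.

n = 14 per group

Cohen's d = |M₁ − M₂| / SD_pooled = |35.0 − 28.8| / 7.5 = 6.2 / 7.5 = 0.827.
For two independent groups with equal n: n = 2·((z_{α} + z_β) / d)².
z_{α} + z_β = 1.645 + 0.524 = 2.169.
n = 2 × (2.169 / 0.827)² = 2 × 2.623² = 2 × 6.88 = 13.8.
Round up to the next whole participant.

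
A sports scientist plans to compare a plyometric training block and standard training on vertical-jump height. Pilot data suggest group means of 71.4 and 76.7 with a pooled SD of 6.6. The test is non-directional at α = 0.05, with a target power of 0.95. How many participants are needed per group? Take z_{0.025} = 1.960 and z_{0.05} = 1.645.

Cohen's d = |M₁ − M₂| / SD_pooled = |71.4 − 76.7| / 6.6 = 5.3 / 6.6 = 0.803.
For two independent groups with equal n: n = 2·((z_{α/2} + z_β) / d)².
z_{α/2} + z_β = 1.960 + 1.645 = 3.605.
n = 2 × (3.605 / 0.803)² = 2 × 4.489² = 2 × 20.15 = 40.3.
Round up to the next whole participant.

n = 41 per group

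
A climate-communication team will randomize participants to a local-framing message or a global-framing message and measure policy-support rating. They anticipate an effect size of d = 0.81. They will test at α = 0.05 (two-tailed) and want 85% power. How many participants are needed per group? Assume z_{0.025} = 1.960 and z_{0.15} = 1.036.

For two independent groups with equal n: n = 2·((z_{α/2} + z_β) / d)².
z_{α/2} + z_β = 1.960 + 1.036 = 2.996.
n = 2 × (2.996 / 0.81)² = 2 × 3.699² = 2 × 13.68 = 27.4.
Round up to the next whole participant.

n = 28 per group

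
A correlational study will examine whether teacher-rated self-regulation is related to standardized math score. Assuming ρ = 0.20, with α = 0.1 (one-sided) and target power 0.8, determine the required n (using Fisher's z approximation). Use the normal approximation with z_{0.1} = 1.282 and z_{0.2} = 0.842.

n = 113

Fisher's z: C = ½·ln((1+r)/(1−r)) = ½·ln(1.5000) = 0.2027.
n = ((z_{α} + z_β)/C)² + 3.
(1.282 + 0.842) / 0.2027 = 2.124 / 0.2027 = 10.479.
n = 10.479² + 3 = 109.80 + 3 = 112.8.
Round up.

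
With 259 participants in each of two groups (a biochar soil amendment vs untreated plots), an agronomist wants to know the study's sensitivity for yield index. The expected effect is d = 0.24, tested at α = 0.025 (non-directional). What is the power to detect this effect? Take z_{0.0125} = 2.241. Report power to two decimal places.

power ≈ 0.69

For two equal groups, power = Φ(d·√(n/2) − z_{α/2}).
d·√(n/2) = 0.24 × √(259/2) = 0.24 × 11.380 = 2.731.
z_β = 2.731 − 2.241 = 0.490.
Power = Φ(0.490) = 0.688.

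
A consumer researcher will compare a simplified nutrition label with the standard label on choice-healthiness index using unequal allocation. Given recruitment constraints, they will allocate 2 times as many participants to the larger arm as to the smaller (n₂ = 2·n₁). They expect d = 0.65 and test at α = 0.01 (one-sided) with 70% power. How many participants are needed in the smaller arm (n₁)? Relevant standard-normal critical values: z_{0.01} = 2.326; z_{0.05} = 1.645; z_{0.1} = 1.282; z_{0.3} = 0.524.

n₁ = 29

With allocation ratio k = n₂/n₁ = 2, Var(x̄₁−x̄₂) = σ²(1/n₁ + 1/(k·n₁)) = σ²·(k+1)/(k·n₁).
So n₁ = (1 + 1/k)·((z_{α} + z_β)/d)² = 1.500 × (2.850/0.65)².
n₁ = 1.500 × 19.22 = 28.8.
Round up: n₁ = 29, giving n₂ = 2 × 29 = 58.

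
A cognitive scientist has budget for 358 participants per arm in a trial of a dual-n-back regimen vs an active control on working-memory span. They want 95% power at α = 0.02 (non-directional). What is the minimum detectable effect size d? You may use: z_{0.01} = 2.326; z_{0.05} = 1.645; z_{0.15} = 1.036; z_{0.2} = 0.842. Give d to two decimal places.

d_min ≈ 0.30

For two independent groups of n = 358 each: d_min = (z_{α/2} + z_β)·√(2/n).
z-sum = 2.326 + 1.645 = 3.971.
d_min = 3.971 × √(2/358) = 3.971 × 0.0747 = 0.297.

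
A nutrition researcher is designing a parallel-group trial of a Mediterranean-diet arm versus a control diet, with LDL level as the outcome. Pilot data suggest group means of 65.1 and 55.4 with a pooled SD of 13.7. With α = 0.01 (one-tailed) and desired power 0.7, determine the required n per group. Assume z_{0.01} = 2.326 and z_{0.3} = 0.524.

Cohen's d = |M₁ − M₂| / SD_pooled = |65.1 − 55.4| / 13.7 = 9.7 / 13.7 = 0.708.
For two independent groups with equal n: n = 2·((z_{α} + z_β) / d)².
z_{α} + z_β = 2.326 + 0.524 = 2.850.
n = 2 × (2.850 / 0.708)² = 2 × 4.025² = 2 × 16.20 = 32.4.
Round up to the next whole participant.

n = 33 per group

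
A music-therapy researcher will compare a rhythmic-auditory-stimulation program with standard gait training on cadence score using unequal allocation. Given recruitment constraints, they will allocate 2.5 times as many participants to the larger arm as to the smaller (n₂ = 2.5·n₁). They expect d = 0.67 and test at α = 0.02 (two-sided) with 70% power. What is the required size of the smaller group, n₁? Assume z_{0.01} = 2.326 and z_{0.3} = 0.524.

With allocation ratio k = n₂/n₁ = 2.5, Var(x̄₁−x̄₂) = σ²(1/n₁ + 1/(k·n₁)) = σ²·(k+1)/(k·n₁).
So n₁ = (1 + 1/k)·((z_{α/2} + z_β)/d)² = 1.400 × (2.850/0.67)².
n₁ = 1.400 × 18.09 = 25.3.
Round up: n₁ = 26, giving n₂ = 2.5 × 26 = 65.

n₁ = 26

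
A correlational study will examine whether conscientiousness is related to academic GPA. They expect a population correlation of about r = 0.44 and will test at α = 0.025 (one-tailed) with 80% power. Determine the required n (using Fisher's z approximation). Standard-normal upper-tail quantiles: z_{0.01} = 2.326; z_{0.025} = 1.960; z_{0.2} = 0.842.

n = 39

Fisher's z: C = ½·ln((1+r)/(1−r)) = ½·ln(2.5714) = 0.4722.
n = ((z_{α} + z_β)/C)² + 3.
(1.960 + 0.842) / 0.4722 = 2.802 / 0.4722 = 5.934.
n = 5.934² + 3 = 35.21 + 3 = 38.2.
Round up.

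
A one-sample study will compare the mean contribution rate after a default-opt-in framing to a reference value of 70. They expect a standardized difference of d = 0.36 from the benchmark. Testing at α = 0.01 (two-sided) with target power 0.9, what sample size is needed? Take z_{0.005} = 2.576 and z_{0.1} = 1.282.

For a one-sample test: n = ((z_{α/2} + z_β) / d)².
z_{α/2} + z_β = 2.576 + 1.282 = 3.858.
n = (3.858 / 0.36)² = 10.717² = 114.85.
Round up.

n = 115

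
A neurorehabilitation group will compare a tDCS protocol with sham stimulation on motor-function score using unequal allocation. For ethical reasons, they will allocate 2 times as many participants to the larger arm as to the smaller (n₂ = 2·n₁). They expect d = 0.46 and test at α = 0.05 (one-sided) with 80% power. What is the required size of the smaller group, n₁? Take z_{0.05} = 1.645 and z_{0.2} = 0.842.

With allocation ratio k = n₂/n₁ = 2, Var(x̄₁−x̄₂) = σ²(1/n₁ + 1/(k·n₁)) = σ²·(k+1)/(k·n₁).
So n₁ = (1 + 1/k)·((z_{α} + z_β)/d)² = 1.500 × (2.487/0.46)².
n₁ = 1.500 × 29.23 = 43.8.
Round up: n₁ = 44, giving n₂ = 2 × 44 = 88.

n₁ = 44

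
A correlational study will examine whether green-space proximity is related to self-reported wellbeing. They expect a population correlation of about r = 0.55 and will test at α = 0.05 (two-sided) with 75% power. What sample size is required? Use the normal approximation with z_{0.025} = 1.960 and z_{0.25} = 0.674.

n = 22

Fisher's z: C = ½·ln((1+r)/(1−r)) = ½·ln(3.4444) = 0.6184.
n = ((z_{α/2} + z_β)/C)² + 3.
(1.960 + 0.674) / 0.6184 = 2.634 / 0.6184 = 4.259.
n = 4.259² + 3 = 18.14 + 3 = 21.1.
Round up.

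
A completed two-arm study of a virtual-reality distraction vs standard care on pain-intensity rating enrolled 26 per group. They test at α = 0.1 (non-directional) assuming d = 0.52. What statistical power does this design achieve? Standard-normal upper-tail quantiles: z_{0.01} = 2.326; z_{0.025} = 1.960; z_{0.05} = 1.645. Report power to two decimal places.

For two equal groups, power = Φ(d·√(n/2) − z_{α/2}).
d·√(n/2) = 0.52 × √(26/2) = 0.52 × 3.606 = 1.875.
z_β = 1.875 − 1.645 = 0.230.
Power = Φ(0.230) = 0.591.

power ≈ 0.59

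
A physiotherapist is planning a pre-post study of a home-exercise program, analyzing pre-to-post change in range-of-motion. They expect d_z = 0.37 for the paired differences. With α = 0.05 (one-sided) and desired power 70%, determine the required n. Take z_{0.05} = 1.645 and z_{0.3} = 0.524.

n = 35 pairs

For a paired (one-sample on differences) test: n = ((z_{α} + z_β) / d)².
z_{α} + z_β = 1.645 + 0.524 = 2.169.
n = (2.169 / 0.37)² = 5.862² = 34.36.
Round up.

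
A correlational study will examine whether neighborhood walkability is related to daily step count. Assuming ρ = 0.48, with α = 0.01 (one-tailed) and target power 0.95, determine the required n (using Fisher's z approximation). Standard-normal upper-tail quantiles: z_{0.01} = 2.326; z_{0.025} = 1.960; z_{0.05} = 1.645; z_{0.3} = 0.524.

n = 61

Fisher's z: C = ½·ln((1+r)/(1−r)) = ½·ln(2.8462) = 0.5230.
n = ((z_{α} + z_β)/C)² + 3.
(2.326 + 1.645) / 0.5230 = 3.971 / 0.5230 = 7.593.
n = 7.593² + 3 = 57.65 + 3 = 60.6.
Round up.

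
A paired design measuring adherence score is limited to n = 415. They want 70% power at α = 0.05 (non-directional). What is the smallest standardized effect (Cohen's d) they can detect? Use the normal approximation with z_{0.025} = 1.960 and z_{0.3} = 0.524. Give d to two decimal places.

d_min ≈ 0.12

For a single sample (or paired design) of n = 415: d_min = (z_{α/2} + z_β)/√n.
z-sum = 1.960 + 0.524 = 2.484.
d_min = 2.484 / √415 = 2.484 / 20.372 = 0.122.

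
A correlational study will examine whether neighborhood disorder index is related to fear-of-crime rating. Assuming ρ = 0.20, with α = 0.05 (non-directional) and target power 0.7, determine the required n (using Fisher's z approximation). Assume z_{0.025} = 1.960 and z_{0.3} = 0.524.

Fisher's z: C = ½·ln((1+r)/(1−r)) = ½·ln(1.5000) = 0.2027.
n = ((z_{α/2} + z_β)/C)² + 3.
(1.960 + 0.524) / 0.2027 = 2.484 / 0.2027 = 12.255.
n = 12.255² + 3 = 150.17 + 3 = 153.2.
Round up.

n = 154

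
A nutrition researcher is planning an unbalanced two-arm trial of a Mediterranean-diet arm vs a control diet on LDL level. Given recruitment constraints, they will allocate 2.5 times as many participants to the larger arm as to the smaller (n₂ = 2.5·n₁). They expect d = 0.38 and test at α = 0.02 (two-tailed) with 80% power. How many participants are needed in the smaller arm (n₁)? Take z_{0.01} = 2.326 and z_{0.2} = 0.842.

With allocation ratio k = n₂/n₁ = 2.5, Var(x̄₁−x̄₂) = σ²(1/n₁ + 1/(k·n₁)) = σ²·(k+1)/(k·n₁).
So n₁ = (1 + 1/k)·((z_{α/2} + z_β)/d)² = 1.400 × (3.168/0.38)².
n₁ = 1.400 × 69.50 = 97.3.
Round up: n₁ = 98, giving n₂ = 2.5 × 98 = 245.

n₁ = 98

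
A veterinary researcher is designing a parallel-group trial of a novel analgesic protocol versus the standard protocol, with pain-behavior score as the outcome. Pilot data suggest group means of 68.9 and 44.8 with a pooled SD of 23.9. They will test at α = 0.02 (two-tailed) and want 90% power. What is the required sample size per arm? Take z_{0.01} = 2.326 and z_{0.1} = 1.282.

n = 26 per group

Cohen's d = |M₁ − M₂| / SD_pooled = |68.9 − 44.8| / 23.9 = 24.1 / 23.9 = 1.008.
For two independent groups with equal n: n = 2·((z_{α/2} + z_β) / d)².
z_{α/2} + z_β = 2.326 + 1.282 = 3.608.
n = 2 × (3.608 / 1.008)² = 2 × 3.579² = 2 × 12.81 = 25.6.
Round up to the next whole participant.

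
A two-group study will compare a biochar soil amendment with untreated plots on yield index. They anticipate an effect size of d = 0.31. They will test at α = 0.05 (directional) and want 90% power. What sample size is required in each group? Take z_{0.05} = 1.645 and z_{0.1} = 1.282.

n = 179 per group

For two independent groups with equal n: n = 2·((z_{α} + z_β) / d)².
z_{α} + z_β = 1.645 + 1.282 = 2.927.
n = 2 × (2.927 / 0.31)² = 2 × 9.442² = 2 × 89.15 = 178.3.
Round up to the next whole participant.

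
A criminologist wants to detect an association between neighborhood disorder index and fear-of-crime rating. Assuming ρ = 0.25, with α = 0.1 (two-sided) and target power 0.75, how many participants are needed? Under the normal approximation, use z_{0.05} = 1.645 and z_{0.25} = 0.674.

Fisher's z: C = ½·ln((1+r)/(1−r)) = ½·ln(1.6667) = 0.2554.
n = ((z_{α/2} + z_β)/C)² + 3.
(1.645 + 0.674) / 0.2554 = 2.319 / 0.2554 = 9.080.
n = 9.080² + 3 = 82.44 + 3 = 85.4.
Round up.

n = 86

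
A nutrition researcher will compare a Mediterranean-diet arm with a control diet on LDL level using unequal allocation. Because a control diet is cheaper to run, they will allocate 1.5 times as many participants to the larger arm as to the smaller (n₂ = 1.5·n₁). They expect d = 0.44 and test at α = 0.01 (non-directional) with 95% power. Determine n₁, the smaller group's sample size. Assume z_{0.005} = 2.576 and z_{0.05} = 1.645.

n₁ = 154

With allocation ratio k = n₂/n₁ = 1.5, Var(x̄₁−x̄₂) = σ²(1/n₁ + 1/(k·n₁)) = σ²·(k+1)/(k·n₁).
So n₁ = (1 + 1/k)·((z_{α/2} + z_β)/d)² = 1.667 × (4.221/0.44)².
n₁ = 1.667 × 92.03 = 153.4.
Round up: n₁ = 154, giving n₂ = 1.5 × 154 = 231.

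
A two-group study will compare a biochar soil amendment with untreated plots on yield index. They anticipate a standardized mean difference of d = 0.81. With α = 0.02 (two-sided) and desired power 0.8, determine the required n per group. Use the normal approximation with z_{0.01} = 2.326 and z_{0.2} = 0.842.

n = 31 per group

For two independent groups with equal n: n = 2·((z_{α/2} + z_β) / d)².
z_{α/2} + z_β = 2.326 + 0.842 = 3.168.
n = 2 × (3.168 / 0.81)² = 2 × 3.911² = 2 × 15.30 = 30.6.
Round up to the next whole participant.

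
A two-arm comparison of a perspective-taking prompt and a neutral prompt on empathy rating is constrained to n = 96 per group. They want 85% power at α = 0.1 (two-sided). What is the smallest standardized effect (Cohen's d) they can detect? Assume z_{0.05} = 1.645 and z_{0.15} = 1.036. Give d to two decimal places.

For two independent groups of n = 96 each: d_min = (z_{α/2} + z_β)·√(2/n).
z-sum = 1.645 + 1.036 = 2.681.
d_min = 2.681 × √(2/96) = 2.681 × 0.1443 = 0.387.

d_min ≈ 0.39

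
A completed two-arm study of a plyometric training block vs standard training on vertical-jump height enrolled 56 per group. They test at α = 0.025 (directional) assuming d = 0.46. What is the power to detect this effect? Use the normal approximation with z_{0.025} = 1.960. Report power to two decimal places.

For two equal groups, power = Φ(d·√(n/2) − z_{α}).
d·√(n/2) = 0.46 × √(56/2) = 0.46 × 5.292 = 2.434.
z_β = 2.434 − 1.960 = 0.474.
Power = Φ(0.474) = 0.682.

power ≈ 0.68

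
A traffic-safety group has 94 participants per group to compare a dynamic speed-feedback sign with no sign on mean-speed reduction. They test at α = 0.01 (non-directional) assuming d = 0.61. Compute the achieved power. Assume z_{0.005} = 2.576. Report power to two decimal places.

power ≈ 0.95

For two equal groups, power = Φ(d·√(n/2) − z_{α/2}).
d·√(n/2) = 0.61 × √(94/2) = 0.61 × 6.856 = 4.182.
z_β = 4.182 − 2.576 = 1.606.
Power = Φ(1.606) = 0.946.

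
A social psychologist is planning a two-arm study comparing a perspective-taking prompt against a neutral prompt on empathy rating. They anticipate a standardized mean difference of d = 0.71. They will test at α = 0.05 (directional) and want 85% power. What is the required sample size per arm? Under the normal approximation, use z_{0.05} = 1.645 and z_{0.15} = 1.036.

n = 29 per group

For two independent groups with equal n: n = 2·((z_{α} + z_β) / d)².
z_{α} + z_β = 1.645 + 1.036 = 2.681.
n = 2 × (2.681 / 0.71)² = 2 × 3.776² = 2 × 14.26 = 28.5.
Round up to the next whole participant.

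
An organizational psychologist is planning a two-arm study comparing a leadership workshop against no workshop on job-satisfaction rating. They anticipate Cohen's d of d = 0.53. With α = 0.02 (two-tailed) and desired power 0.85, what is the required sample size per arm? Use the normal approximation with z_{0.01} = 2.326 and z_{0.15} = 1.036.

n = 81 per group

For two independent groups with equal n: n = 2·((z_{α/2} + z_β) / d)².
z_{α/2} + z_β = 2.326 + 1.036 = 3.362.
n = 2 × (3.362 / 0.53)² = 2 × 6.343² = 2 × 40.24 = 80.5.
Round up to the next whole participant.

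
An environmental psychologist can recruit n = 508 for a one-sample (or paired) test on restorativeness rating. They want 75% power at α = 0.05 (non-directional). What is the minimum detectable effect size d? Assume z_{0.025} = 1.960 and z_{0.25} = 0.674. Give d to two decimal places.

d_min ≈ 0.12

For a single sample (or paired design) of n = 508: d_min = (z_{α/2} + z_β)/√n.
z-sum = 1.960 + 0.674 = 2.634.
d_min = 2.634 / √508 = 2.634 / 22.539 = 0.117.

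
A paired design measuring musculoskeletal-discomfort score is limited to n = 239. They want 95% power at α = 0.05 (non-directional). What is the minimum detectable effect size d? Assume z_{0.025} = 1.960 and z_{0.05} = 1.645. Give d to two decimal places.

d_min ≈ 0.23

For a single sample (or paired design) of n = 239: d_min = (z_{α/2} + z_β)/√n.
z-sum = 1.960 + 1.645 = 3.605.
d_min = 3.605 / √239 = 3.605 / 15.460 = 0.233.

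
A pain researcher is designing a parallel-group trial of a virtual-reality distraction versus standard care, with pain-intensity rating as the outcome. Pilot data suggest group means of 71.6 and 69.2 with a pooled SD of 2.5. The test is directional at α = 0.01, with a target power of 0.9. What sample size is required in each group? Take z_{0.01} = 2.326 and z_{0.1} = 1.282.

n = 29 per group

Cohen's d = |M₁ − M₂| / SD_pooled = |71.6 − 69.2| / 2.5 = 2.4 / 2.5 = 0.960.
For two independent groups with equal n: n = 2·((z_{α} + z_β) / d)².
z_{α} + z_β = 2.326 + 1.282 = 3.608.
n = 2 × (3.608 / 0.960)² = 2 × 3.758² = 2 × 14.13 = 28.3.
Round up to the next whole participant.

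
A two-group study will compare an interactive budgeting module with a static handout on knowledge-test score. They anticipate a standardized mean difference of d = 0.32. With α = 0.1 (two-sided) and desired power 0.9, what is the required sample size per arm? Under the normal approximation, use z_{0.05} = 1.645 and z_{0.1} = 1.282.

For two independent groups with equal n: n = 2·((z_{α/2} + z_β) / d)².
z_{α/2} + z_β = 1.645 + 1.282 = 2.927.
n = 2 × (2.927 / 0.32)² = 2 × 9.147² = 2 × 83.67 = 167.3.
Round up to the next whole participant.

n = 168 per group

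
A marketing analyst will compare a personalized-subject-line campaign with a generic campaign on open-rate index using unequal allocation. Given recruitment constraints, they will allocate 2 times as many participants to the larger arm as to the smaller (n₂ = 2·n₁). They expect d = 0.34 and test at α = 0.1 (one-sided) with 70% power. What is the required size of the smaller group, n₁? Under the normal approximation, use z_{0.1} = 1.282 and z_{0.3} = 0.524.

n₁ = 43

With allocation ratio k = n₂/n₁ = 2, Var(x̄₁−x̄₂) = σ²(1/n₁ + 1/(k·n₁)) = σ²·(k+1)/(k·n₁).
So n₁ = (1 + 1/k)·((z_{α} + z_β)/d)² = 1.500 × (1.806/0.34)².
n₁ = 1.500 × 28.21 = 42.3.
Round up: n₁ = 43, giving n₂ = 2 × 43 = 86.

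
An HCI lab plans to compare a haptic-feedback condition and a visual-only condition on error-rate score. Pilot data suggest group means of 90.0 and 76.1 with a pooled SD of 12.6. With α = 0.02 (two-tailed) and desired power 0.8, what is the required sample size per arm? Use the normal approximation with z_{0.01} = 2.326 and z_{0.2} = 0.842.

Cohen's d = |M₁ − M₂| / SD_pooled = |90.0 − 76.1| / 12.6 = 13.9 / 12.6 = 1.103.
For two independent groups with equal n: n = 2·((z_{α/2} + z_β) / d)².
z_{α/2} + z_β = 2.326 + 0.842 = 3.168.
n = 2 × (3.168 / 1.103)² = 2 × 2.872² = 2 × 8.25 = 16.5.
Round up to the next whole participant.

n = 17 per group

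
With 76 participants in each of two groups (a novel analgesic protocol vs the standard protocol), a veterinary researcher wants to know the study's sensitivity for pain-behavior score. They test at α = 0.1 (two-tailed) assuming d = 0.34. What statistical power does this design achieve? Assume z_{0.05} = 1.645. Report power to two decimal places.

For two equal groups, power = Φ(d·√(n/2) − z_{α/2}).
d·√(n/2) = 0.34 × √(76/2) = 0.34 × 6.164 = 2.096.
z_β = 2.096 − 1.645 = 0.451.
Power = Φ(0.451) = 0.674.

power ≈ 0.67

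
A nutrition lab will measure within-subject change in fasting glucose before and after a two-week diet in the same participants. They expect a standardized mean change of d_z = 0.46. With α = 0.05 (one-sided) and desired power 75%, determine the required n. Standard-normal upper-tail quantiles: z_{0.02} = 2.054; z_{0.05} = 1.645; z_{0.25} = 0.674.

n = 26 pairs

For a paired (one-sample on differences) test: n = ((z_{α} + z_β) / d)².
z_{α} + z_β = 1.645 + 0.674 = 2.319.
n = (2.319 / 0.46)² = 5.041² = 25.41.
Round up.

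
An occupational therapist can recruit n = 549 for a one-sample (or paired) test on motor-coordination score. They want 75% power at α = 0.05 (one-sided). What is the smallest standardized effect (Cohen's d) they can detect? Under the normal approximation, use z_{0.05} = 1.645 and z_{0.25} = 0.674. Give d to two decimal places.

For a single sample (or paired design) of n = 549: d_min = (z_{α} + z_β)/√n.
z-sum = 1.645 + 0.674 = 2.319.
d_min = 2.319 / √549 = 2.319 / 23.431 = 0.099.

d_min ≈ 0.10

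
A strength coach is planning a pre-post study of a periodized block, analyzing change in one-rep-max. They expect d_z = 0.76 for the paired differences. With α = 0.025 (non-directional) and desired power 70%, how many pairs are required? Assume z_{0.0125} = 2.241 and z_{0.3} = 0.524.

n = 14 pairs

For a paired (one-sample on differences) test: n = ((z_{α/2} + z_β) / d)².
z_{α/2} + z_β = 2.241 + 0.524 = 2.765.
n = (2.765 / 0.76)² = 3.638² = 13.24.
Round up.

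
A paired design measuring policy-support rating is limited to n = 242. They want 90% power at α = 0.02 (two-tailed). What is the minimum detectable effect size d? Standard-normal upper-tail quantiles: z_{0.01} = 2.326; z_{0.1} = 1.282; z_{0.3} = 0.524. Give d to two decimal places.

d_min ≈ 0.23

For a single sample (or paired design) of n = 242: d_min = (z_{α/2} + z_β)/√n.
z-sum = 2.326 + 1.282 = 3.608.
d_min = 3.608 / √242 = 3.608 / 15.556 = 0.232.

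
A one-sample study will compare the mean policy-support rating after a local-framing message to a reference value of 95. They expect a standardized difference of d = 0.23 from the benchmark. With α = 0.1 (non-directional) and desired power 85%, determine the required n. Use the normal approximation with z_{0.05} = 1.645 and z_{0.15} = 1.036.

n = 136

For a one-sample test: n = ((z_{α/2} + z_β) / d)².
z_{α/2} + z_β = 1.645 + 1.036 = 2.681.
n = (2.681 / 0.23)² = 11.657² = 135.87.
Round up.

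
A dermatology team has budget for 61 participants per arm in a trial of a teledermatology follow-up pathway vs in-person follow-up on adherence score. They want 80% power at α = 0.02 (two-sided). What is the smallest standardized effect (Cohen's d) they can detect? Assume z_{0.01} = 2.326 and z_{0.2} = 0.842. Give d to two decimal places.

d_min ≈ 0.57

For two independent groups of n = 61 each: d_min = (z_{α/2} + z_β)·√(2/n).
z-sum = 2.326 + 0.842 = 3.168.
d_min = 3.168 × √(2/61) = 3.168 × 0.1811 = 0.574.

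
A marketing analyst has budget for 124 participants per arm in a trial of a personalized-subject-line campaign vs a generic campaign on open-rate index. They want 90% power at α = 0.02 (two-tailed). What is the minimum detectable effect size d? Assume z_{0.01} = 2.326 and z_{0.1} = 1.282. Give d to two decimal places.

d_min ≈ 0.46

For two independent groups of n = 124 each: d_min = (z_{α/2} + z_β)·√(2/n).
z-sum = 2.326 + 1.282 = 3.608.
d_min = 3.608 × √(2/124) = 3.608 × 0.1270 = 0.458.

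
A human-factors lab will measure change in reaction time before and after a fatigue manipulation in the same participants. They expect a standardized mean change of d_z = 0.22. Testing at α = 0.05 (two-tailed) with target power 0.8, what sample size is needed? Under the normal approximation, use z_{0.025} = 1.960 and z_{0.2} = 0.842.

n = 163 pairs

For a paired (one-sample on differences) test: n = ((z_{α/2} + z_β) / d)².
z_{α/2} + z_β = 1.960 + 0.842 = 2.802.
n = (2.802 / 0.22)² = 12.736² = 162.21.
Round up.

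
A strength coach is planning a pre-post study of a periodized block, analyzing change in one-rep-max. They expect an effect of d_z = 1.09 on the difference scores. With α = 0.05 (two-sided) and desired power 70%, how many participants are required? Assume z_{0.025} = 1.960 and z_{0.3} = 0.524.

n = 6 pairs

For a paired (one-sample on differences) test: n = ((z_{α/2} + z_β) / d)².
z_{α/2} + z_β = 1.960 + 0.524 = 2.484.
n = (2.484 / 1.09)² = 2.279² = 5.19.
Round up.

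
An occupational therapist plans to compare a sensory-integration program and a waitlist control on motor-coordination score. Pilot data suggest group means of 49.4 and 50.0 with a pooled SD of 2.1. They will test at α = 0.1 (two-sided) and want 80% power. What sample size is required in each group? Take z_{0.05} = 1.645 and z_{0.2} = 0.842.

Cohen's d = |M₁ − M₂| / SD_pooled = |49.4 − 50.0| / 2.1 = 0.6 / 2.1 = 0.286.
For two independent groups with equal n: n = 2·((z_{α/2} + z_β) / d)².
z_{α/2} + z_β = 1.645 + 0.842 = 2.487.
n = 2 × (2.487 / 0.286)² = 2 × 8.696² = 2 × 75.62 = 151.2.
Round up to the next whole participant.

n = 152 per group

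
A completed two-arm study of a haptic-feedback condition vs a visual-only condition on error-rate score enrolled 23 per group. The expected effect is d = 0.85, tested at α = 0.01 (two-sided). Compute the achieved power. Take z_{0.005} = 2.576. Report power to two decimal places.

For two equal groups, power = Φ(d·√(n/2) − z_{α/2}).
d·√(n/2) = 0.85 × √(23/2) = 0.85 × 3.391 = 2.882.
z_β = 2.882 − 2.576 = 0.306.
Power = Φ(0.306) = 0.620.

power ≈ 0.62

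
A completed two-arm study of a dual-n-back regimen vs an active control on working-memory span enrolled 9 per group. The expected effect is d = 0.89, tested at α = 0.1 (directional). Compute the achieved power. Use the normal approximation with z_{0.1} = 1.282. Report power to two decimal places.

For two equal groups, power = Φ(d·√(n/2) − z_{α}).
d·√(n/2) = 0.89 × √(9/2) = 0.89 × 2.121 = 1.888.
z_β = 1.888 − 1.282 = 0.606.
Power = Φ(0.606) = 0.728.

power ≈ 0.73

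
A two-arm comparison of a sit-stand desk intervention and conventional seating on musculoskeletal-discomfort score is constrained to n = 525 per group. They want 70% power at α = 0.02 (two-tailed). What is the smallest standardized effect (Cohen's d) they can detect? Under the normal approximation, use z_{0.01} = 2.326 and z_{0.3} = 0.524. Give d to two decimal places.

For two independent groups of n = 525 each: d_min = (z_{α/2} + z_β)·√(2/n).
z-sum = 2.326 + 0.524 = 2.850.
d_min = 2.850 × √(2/525) = 2.850 × 0.0617 = 0.176.

d_min ≈ 0.18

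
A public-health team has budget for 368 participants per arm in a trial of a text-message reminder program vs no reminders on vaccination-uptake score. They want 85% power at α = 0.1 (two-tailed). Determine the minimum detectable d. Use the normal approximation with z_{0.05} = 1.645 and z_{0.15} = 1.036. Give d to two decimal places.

For two independent groups of n = 368 each: d_min = (z_{α/2} + z_β)·√(2/n).
z-sum = 1.645 + 1.036 = 2.681.
d_min = 2.681 × √(2/368) = 2.681 × 0.0737 = 0.198.

d_min ≈ 0.20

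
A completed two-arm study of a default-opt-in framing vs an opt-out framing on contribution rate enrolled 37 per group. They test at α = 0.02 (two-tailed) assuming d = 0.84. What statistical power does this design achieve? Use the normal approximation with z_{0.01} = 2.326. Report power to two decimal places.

power ≈ 0.90

For two equal groups, power = Φ(d·√(n/2) − z_{α/2}).
d·√(n/2) = 0.84 × √(37/2) = 0.84 × 4.301 = 3.613.
z_β = 3.613 − 2.326 = 1.287.
Power = Φ(1.287) = 0.901.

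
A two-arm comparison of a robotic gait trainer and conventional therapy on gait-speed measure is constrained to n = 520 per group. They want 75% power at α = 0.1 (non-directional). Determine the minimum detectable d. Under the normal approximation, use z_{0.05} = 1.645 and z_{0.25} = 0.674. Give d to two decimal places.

For two independent groups of n = 520 each: d_min = (z_{α/2} + z_β)·√(2/n).
z-sum = 1.645 + 0.674 = 2.319.
d_min = 2.319 × √(2/520) = 2.319 × 0.0620 = 0.144.

d_min ≈ 0.14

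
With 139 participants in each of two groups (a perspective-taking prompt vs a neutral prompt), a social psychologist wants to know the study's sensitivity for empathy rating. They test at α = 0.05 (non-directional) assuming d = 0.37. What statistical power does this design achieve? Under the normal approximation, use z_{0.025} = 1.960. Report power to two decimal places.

For two equal groups, power = Φ(d·√(n/2) − z_{α/2}).
d·√(n/2) = 0.37 × √(139/2) = 0.37 × 8.337 = 3.085.
z_β = 3.085 − 1.960 = 1.125.
Power = Φ(1.125) = 0.870.

power ≈ 0.87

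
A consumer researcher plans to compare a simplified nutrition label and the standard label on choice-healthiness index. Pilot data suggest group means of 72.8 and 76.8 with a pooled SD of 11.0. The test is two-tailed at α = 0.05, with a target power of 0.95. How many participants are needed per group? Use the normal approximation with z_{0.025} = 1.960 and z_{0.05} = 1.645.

n = 197 per group

Cohen's d = |M₁ − M₂| / SD_pooled = |72.8 − 76.8| / 11.0 = 4.0 / 11.0 = 0.364.
For two independent groups with equal n: n = 2·((z_{α/2} + z_β) / d)².
z_{α/2} + z_β = 1.960 + 1.645 = 3.605.
n = 2 × (3.605 / 0.364)² = 2 × 9.904² = 2 × 98.09 = 196.2.
Round up to the next whole participant.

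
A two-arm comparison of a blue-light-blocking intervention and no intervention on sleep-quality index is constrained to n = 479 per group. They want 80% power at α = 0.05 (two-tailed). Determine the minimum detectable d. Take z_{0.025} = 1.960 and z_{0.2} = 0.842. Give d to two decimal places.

For two independent groups of n = 479 each: d_min = (z_{α/2} + z_β)·√(2/n).
z-sum = 1.960 + 0.842 = 2.802.
d_min = 2.802 × √(2/479) = 2.802 × 0.0646 = 0.181.

d_min ≈ 0.18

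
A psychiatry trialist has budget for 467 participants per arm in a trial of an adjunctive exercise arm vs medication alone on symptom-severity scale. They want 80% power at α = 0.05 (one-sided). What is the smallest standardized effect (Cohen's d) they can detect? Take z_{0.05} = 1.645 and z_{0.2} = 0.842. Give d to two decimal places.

For two independent groups of n = 467 each: d_min = (z_{α} + z_β)·√(2/n).
z-sum = 1.645 + 0.842 = 2.487.
d_min = 2.487 × √(2/467) = 2.487 × 0.0654 = 0.163.

d_min ≈ 0.16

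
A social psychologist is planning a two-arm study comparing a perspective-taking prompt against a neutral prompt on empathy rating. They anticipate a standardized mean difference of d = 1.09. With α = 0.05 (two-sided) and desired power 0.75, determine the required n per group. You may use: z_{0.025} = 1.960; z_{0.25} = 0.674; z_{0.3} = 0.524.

For two independent groups with equal n: n = 2·((z_{α/2} + z_β) / d)².
z_{α/2} + z_β = 1.960 + 0.674 = 2.634.
n = 2 × (2.634 / 1.09)² = 2 × 2.417² = 2 × 5.84 = 11.7.
Round up to the next whole participant.

n = 12 per group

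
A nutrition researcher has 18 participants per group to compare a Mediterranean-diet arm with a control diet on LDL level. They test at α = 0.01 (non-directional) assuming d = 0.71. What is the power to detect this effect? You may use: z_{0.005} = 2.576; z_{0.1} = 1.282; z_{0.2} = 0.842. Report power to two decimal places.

power ≈ 0.33

For two equal groups, power = Φ(d·√(n/2) − z_{α/2}).
d·√(n/2) = 0.71 × √(18/2) = 0.71 × 3.000 = 2.130.
z_β = 2.130 − 2.576 = -0.446.
Power = Φ(-0.446) = 0.328.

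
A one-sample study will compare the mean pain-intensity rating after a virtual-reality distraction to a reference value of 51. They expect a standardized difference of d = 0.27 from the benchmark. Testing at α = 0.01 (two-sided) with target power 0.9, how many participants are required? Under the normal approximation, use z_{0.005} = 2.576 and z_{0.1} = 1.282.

For a one-sample test: n = ((z_{α/2} + z_β) / d)².
z_{α/2} + z_β = 2.576 + 1.282 = 3.858.
n = (3.858 / 0.27)² = 14.289² = 204.17.
Round up.

n = 205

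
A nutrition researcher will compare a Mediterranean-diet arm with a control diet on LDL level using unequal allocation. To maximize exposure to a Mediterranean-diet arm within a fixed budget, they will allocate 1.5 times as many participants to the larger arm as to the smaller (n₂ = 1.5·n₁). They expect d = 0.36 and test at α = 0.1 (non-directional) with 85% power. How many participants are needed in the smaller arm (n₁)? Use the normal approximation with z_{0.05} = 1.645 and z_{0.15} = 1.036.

With allocation ratio k = n₂/n₁ = 1.5, Var(x̄₁−x̄₂) = σ²(1/n₁ + 1/(k·n₁)) = σ²·(k+1)/(k·n₁).
So n₁ = (1 + 1/k)·((z_{α/2} + z_β)/d)² = 1.667 × (2.681/0.36)².
n₁ = 1.667 × 55.46 = 92.4.
Round up: n₁ = 93, giving n₂ = ⌈1.5 × 93⌉ = ⌈139.5⌉ = 140.

n₁ = 93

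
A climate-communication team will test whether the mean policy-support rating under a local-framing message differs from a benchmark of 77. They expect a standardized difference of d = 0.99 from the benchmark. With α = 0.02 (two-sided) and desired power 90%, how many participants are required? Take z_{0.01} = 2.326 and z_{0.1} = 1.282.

n = 14

For a one-sample test: n = ((z_{α/2} + z_β) / d)².
z_{α/2} + z_β = 2.326 + 1.282 = 3.608.
n = (3.608 / 0.99)² = 3.644² = 13.28.
Round up.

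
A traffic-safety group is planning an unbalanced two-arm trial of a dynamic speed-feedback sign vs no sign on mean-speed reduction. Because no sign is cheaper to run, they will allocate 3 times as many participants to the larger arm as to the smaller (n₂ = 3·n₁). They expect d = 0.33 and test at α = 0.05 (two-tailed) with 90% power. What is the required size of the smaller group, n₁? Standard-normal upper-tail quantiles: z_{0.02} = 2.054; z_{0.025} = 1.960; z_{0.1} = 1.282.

n₁ = 129

With allocation ratio k = n₂/n₁ = 3, Var(x̄₁−x̄₂) = σ²(1/n₁ + 1/(k·n₁)) = σ²·(k+1)/(k·n₁).
So n₁ = (1 + 1/k)·((z_{α/2} + z_β)/d)² = 1.333 × (3.242/0.33)².
n₁ = 1.333 × 96.52 = 128.7.
Round up: n₁ = 129, giving n₂ = 3 × 129 = 387.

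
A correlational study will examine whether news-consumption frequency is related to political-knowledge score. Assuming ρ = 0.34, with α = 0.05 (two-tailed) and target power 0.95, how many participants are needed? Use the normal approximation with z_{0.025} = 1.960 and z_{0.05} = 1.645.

Fisher's z: C = ½·ln((1+r)/(1−r)) = ½·ln(2.0303) = 0.3541.
n = ((z_{α/2} + z_β)/C)² + 3.
(1.960 + 1.645) / 0.3541 = 3.605 / 0.3541 = 10.181.
n = 10.181² + 3 = 103.65 + 3 = 106.6.
Round up.

n = 107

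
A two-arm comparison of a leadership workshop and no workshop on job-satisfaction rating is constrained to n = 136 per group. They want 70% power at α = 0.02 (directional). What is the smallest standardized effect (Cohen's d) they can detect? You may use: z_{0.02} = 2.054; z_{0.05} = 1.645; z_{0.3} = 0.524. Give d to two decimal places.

d_min ≈ 0.31

For two independent groups of n = 136 each: d_min = (z_{α} + z_β)·√(2/n).
z-sum = 2.054 + 0.524 = 2.578.
d_min = 2.578 × √(2/136) = 2.578 × 0.1213 = 0.313.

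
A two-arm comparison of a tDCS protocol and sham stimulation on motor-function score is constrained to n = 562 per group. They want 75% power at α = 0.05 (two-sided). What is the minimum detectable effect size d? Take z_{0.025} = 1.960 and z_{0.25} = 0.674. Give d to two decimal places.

d_min ≈ 0.16

For two independent groups of n = 562 each: d_min = (z_{α/2} + z_β)·√(2/n).
z-sum = 1.960 + 0.674 = 2.634.
d_min = 2.634 × √(2/562) = 2.634 × 0.0597 = 0.157.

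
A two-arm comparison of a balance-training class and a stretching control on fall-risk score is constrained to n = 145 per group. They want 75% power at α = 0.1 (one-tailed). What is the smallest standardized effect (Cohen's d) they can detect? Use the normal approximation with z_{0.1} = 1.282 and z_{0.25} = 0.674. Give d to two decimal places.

For two independent groups of n = 145 each: d_min = (z_{α} + z_β)·√(2/n).
z-sum = 1.282 + 0.674 = 1.956.
d_min = 1.956 × √(2/145) = 1.956 × 0.1174 = 0.230.

d_min ≈ 0.23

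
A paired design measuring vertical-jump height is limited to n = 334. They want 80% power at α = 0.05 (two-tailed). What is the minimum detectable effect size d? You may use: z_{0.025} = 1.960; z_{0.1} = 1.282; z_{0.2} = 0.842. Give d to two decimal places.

d_min ≈ 0.15

For a single sample (or paired design) of n = 334: d_min = (z_{α/2} + z_β)/√n.
z-sum = 1.960 + 0.842 = 2.802.
d_min = 2.802 / √334 = 2.802 / 18.276 = 0.153.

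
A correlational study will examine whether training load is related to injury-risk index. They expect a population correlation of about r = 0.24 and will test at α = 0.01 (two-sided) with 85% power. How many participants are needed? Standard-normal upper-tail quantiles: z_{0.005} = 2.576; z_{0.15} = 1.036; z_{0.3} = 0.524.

n = 221

Fisher's z: C = ½·ln((1+r)/(1−r)) = ½·ln(1.6316) = 0.2448.
n = ((z_{α/2} + z_β)/C)² + 3.
(2.576 + 1.036) / 0.2448 = 3.612 / 0.2448 = 14.755.
n = 14.755² + 3 = 217.71 + 3 = 220.7.
Round up.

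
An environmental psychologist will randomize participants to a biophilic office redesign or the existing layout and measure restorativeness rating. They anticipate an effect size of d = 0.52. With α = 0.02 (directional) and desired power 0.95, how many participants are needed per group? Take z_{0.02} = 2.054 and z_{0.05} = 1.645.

n = 102 per group

For two independent groups with equal n: n = 2·((z_{α} + z_β) / d)².
z_{α} + z_β = 2.054 + 1.645 = 3.699.
n = 2 × (3.699 / 0.52)² = 2 × 7.113² = 2 × 50.60 = 101.2.
Round up to the next whole participant.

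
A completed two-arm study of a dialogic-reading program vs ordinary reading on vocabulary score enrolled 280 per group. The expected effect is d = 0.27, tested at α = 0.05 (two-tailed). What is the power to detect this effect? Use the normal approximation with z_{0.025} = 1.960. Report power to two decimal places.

For two equal groups, power = Φ(d·√(n/2) − z_{α/2}).
d·√(n/2) = 0.27 × √(280/2) = 0.27 × 11.832 = 3.195.
z_β = 3.195 − 1.960 = 1.235.
Power = Φ(1.235) = 0.892.

power ≈ 0.89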